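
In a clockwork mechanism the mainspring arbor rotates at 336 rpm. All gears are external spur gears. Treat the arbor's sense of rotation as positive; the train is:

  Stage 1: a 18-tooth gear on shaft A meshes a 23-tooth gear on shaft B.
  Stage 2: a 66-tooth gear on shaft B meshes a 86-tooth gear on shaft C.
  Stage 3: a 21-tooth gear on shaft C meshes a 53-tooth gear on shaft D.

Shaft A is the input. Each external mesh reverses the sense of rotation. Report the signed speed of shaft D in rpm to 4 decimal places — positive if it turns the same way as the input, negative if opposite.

-79.9600 rpm (opposite to input, |ω| = 79.9600 rpm)

Stage 1 [18T→23T]: ω = 336.0000×18/23 = 262.9565 rpm, dir flips to −; running = −262.9565
Stage 2 [66T→86T]: ω = 262.9565×66/86 = 201.8038 rpm, dir flips to +; running = +201.8038
Stage 3 [21T→53T]: ω = 201.8038×21/53 = 79.9600 rpm, dir flips to −; running = −79.9600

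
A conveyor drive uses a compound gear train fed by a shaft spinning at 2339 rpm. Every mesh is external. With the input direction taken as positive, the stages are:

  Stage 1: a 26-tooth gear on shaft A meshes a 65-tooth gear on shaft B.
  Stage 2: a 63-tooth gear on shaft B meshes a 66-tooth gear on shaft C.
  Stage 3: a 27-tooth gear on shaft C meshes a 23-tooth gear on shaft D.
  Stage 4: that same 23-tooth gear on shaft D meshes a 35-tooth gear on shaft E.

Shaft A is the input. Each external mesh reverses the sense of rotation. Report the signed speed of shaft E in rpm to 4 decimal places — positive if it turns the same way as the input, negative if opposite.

+688.9418 rpm (same as input, |ω| = 688.9418 rpm)

Stage 1 [26T→65T]: ω = 2339.0000×26/65 = 935.6000 rpm, dir flips to −; running = −935.6000
Stage 2 [63T→66T]: ω = 935.6000×63/66 = 893.0727 rpm, dir flips to +; running = +893.0727
Stage 3 [27T→23T]: ω = 893.0727×27/23 = 1048.3897 rpm, dir flips to −; running = −1048.3897
Stage 4 [23T→35T]: ω = 1048.3897×23/35 = 688.9418 rpm, dir flips to +; running = +688.9418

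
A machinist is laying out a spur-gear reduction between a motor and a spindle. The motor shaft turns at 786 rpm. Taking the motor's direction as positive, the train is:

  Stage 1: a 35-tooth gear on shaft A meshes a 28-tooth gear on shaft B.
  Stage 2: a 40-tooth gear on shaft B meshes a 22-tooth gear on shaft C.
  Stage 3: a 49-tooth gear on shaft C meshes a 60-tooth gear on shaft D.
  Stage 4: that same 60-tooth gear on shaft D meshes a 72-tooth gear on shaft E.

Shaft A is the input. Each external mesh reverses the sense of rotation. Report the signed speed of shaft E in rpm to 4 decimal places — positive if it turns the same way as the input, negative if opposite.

Stage 1 [35T→28T]: ω = 786.0000×35/28 = 982.5000 rpm, dir flips to −; running = −982.5000
Stage 2 [40T→22T]: ω = 982.5000×40/22 = 1786.3636 rpm, dir flips to +; running = +1786.3636
Stage 3 [49T→60T]: ω = 1786.3636×49/60 = 1458.8636 rpm, dir flips to −; running = −1458.8636
Stage 4 [60T→72T]: ω = 1458.8636×60/72 = 1215.7197 rpm, dir flips to +; running = +1215.7197

+1215.7197 rpm (same as input, |ω| = 1215.7197 rpm)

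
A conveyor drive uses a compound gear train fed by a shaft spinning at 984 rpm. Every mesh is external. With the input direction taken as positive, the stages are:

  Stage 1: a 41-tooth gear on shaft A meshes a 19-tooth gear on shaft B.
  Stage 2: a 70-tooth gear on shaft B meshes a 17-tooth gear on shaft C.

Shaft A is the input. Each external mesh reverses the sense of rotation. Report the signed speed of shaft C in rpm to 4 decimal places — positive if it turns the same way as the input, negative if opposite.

+8743.2817 rpm (same as input, |ω| = 8743.2817 rpm)

Stage 1 [41T→19T]: ω = 984.0000×41/19 = 2123.3684 rpm, dir flips to −; running = −2123.3684
Stage 2 [70T→17T]: ω = 2123.3684×70/17 = 8743.2817 rpm, dir flips to +; running = +8743.2817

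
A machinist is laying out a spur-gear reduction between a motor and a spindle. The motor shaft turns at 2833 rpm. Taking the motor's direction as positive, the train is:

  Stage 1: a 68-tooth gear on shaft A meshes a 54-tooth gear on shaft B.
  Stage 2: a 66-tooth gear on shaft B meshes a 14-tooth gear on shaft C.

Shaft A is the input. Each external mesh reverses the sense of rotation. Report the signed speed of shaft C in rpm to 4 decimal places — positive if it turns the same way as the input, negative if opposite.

Stage 1 [68T→54T]: ω = 2833.0000×68/54 = 3567.4815 rpm, dir flips to −; running = −3567.4815
Stage 2 [66T→14T]: ω = 3567.4815×66/14 = 16818.1270 rpm, dir flips to +; running = +16818.1270

+16818.1270 rpm (same as input, |ω| = 16818.1270 rpm)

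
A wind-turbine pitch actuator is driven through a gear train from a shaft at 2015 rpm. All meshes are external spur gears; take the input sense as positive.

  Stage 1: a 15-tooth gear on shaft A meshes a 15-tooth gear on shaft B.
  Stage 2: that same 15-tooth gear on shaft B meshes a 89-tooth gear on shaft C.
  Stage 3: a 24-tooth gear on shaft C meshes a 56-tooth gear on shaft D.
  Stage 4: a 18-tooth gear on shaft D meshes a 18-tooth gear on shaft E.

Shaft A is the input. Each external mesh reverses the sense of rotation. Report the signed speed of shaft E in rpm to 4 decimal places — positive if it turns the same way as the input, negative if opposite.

+145.5457 rpm (same as input, |ω| = 145.5457 rpm)

Stage 1 [15T→15T]: ω = 2015.0000×15/15 = 2015.0000 rpm, dir flips to −; running = −2015.0000
Stage 2 [15T→89T]: ω = 2015.0000×15/89 = 339.6067 rpm, dir flips to +; running = +339.6067
Stage 3 [24T→56T]: ω = 339.6067×24/56 = 145.5457 rpm, dir flips to −; running = −145.5457
Stage 4 [18T→18T]: ω = 145.5457×18/18 = 145.5457 rpm, dir flips to +; running = +145.5457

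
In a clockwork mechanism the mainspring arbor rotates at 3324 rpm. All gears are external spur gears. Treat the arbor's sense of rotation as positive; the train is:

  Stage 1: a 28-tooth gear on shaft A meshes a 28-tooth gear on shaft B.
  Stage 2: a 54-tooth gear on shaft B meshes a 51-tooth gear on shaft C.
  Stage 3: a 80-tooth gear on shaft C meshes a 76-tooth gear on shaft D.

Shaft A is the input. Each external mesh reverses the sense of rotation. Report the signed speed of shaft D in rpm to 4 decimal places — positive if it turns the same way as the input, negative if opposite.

-3704.7678 rpm (opposite to input, |ω| = 3704.7678 rpm)

Stage 1 [28T→28T]: ω = 3324.0000×28/28 = 3324.0000 rpm, dir flips to −; running = −3324.0000
Stage 2 [54T→51T]: ω = 3324.0000×54/51 = 3519.5294 rpm, dir flips to +; running = +3519.5294
Stage 3 [80T→76T]: ω = 3519.5294×80/76 = 3704.7678 rpm, dir flips to −; running = −3704.7678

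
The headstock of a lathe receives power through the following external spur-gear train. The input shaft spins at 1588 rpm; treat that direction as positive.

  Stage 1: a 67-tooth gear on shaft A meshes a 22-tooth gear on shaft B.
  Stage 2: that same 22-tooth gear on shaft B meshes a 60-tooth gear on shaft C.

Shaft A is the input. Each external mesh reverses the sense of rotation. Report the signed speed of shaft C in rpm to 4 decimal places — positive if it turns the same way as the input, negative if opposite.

+1773.2667 rpm (same as input, |ω| = 1773.2667 rpm)

Stage 1 [67T→22T]: ω = 1588.0000×67/22 = 4836.1818 rpm, dir flips to −; running = −4836.1818
Stage 2 [22T→60T]: ω = 4836.1818×22/60 = 1773.2667 rpm, dir flips to +; running = +1773.2667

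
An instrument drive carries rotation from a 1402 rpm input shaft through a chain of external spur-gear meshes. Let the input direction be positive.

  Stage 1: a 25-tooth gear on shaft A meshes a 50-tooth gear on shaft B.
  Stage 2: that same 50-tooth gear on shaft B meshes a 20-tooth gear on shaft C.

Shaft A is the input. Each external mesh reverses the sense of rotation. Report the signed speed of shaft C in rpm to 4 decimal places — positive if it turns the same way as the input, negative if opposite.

+1752.5000 rpm (same as input, |ω| = 1752.5000 rpm)

Stage 1 [25T→50T]: ω = 1402.0000×25/50 = 701.0000 rpm, dir flips to −; running = −701.0000
Stage 2 [50T→20T]: ω = 701.0000×50/20 = 1752.5000 rpm, dir flips to +; running = +1752.5000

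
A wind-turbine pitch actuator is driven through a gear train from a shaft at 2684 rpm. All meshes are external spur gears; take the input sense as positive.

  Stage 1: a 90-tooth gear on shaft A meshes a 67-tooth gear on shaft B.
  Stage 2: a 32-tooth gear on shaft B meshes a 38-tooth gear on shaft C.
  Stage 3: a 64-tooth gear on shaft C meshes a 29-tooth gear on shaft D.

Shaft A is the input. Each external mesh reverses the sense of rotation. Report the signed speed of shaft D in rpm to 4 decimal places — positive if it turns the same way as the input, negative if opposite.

-6700.3668 rpm (opposite to input, |ω| = 6700.3668 rpm)

Stage 1 [90T→67T]: ω = 2684.0000×90/67 = 3605.3731 rpm, dir flips to −; running = −3605.3731
Stage 2 [32T→38T]: ω = 3605.3731×32/38 = 3036.1037 rpm, dir flips to +; running = +3036.1037
Stage 3 [64T→29T]: ω = 3036.1037×64/29 = 6700.3668 rpm, dir flips to −; running = −6700.3668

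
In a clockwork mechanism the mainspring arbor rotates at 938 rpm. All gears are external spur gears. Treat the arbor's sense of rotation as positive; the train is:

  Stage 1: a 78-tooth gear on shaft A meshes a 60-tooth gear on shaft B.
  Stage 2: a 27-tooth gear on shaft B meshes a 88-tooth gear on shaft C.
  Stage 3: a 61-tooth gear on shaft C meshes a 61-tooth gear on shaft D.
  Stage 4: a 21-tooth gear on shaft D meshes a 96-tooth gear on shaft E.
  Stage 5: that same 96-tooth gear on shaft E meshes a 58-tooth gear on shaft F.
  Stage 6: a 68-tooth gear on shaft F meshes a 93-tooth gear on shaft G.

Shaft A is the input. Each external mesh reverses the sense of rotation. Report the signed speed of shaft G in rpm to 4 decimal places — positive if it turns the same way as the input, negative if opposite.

Stage 1 [78T→60T]: ω = 938.0000×78/60 = 1219.4000 rpm, dir flips to −; running = −1219.4000
Stage 2 [27T→88T]: ω = 1219.4000×27/88 = 374.1341 rpm, dir flips to +; running = +374.1341
Stage 3 [61T→61T]: ω = 374.1341×61/61 = 374.1341 rpm, dir flips to −; running = −374.1341
Stage 4 [21T→96T]: ω = 374.1341×21/96 = 81.8418 rpm, dir flips to +; running = +81.8418
Stage 5 [96T→58T]: ω = 81.8418×96/58 = 135.4623 rpm, dir flips to −; running = −135.4623
Stage 6 [68T→93T]: ω = 135.4623×68/93 = 99.0477 rpm, dir flips to +; running = +99.0477

+99.0477 rpm (same as input, |ω| = 99.0477 rpm)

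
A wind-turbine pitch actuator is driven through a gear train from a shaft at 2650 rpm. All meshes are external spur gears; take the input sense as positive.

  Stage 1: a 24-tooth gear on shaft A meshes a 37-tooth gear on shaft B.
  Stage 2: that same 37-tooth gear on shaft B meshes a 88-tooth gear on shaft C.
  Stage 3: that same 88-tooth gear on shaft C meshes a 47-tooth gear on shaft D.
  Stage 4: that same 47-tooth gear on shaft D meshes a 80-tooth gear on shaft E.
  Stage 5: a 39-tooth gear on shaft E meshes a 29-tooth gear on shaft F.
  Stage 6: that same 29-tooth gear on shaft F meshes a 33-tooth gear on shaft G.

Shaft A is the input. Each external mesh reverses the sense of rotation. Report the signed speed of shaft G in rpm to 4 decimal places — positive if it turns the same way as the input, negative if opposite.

+939.5455 rpm (same as input, |ω| = 939.5455 rpm)

Stage 1 [24T→37T]: ω = 2650.0000×24/37 = 1718.9189 rpm, dir flips to −; running = −1718.9189
Stage 2 [37T→88T]: ω = 1718.9189×37/88 = 722.7273 rpm, dir flips to +; running = +722.7273
Stage 3 [88T→47T]: ω = 722.7273×88/47 = 1353.1915 rpm, dir flips to −; running = −1353.1915
Stage 4 [47T→80T]: ω = 1353.1915×47/80 = 795.0000 rpm, dir flips to +; running = +795.0000
Stage 5 [39T→29T]: ω = 795.0000×39/29 = 1069.1379 rpm, dir flips to −; running = −1069.1379
Stage 6 [29T→33T]: ω = 1069.1379×29/33 = 939.5455 rpm, dir flips to +; running = +939.5455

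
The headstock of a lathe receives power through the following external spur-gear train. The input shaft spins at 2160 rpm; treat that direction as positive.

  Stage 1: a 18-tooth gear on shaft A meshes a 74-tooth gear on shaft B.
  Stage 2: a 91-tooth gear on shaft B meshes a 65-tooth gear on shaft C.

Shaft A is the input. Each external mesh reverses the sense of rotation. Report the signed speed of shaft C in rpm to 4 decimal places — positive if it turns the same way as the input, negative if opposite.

Stage 1 [18T→74T]: ω = 2160.0000×18/74 = 525.4054 rpm, dir flips to −; running = −525.4054
Stage 2 [91T→65T]: ω = 525.4054×91/65 = 735.5676 rpm, dir flips to +; running = +735.5676

+735.5676 rpm (same as input, |ω| = 735.5676 rpm)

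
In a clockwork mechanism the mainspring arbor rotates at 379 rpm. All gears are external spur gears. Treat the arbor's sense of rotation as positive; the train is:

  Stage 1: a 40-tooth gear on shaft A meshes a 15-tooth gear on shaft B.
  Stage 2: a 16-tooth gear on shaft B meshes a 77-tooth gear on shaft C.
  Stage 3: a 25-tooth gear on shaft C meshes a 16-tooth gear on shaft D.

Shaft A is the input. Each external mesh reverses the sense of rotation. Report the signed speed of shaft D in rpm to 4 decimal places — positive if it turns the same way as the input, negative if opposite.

Stage 1 [40T→15T]: ω = 379.0000×40/15 = 1010.6667 rpm, dir flips to −; running = −1010.6667
Stage 2 [16T→77T]: ω = 1010.6667×16/77 = 210.0087 rpm, dir flips to +; running = +210.0087
Stage 3 [25T→16T]: ω = 210.0087×25/16 = 328.1385 rpm, dir flips to −; running = −328.1385

-328.1385 rpm (opposite to input, |ω| = 328.1385 rpm)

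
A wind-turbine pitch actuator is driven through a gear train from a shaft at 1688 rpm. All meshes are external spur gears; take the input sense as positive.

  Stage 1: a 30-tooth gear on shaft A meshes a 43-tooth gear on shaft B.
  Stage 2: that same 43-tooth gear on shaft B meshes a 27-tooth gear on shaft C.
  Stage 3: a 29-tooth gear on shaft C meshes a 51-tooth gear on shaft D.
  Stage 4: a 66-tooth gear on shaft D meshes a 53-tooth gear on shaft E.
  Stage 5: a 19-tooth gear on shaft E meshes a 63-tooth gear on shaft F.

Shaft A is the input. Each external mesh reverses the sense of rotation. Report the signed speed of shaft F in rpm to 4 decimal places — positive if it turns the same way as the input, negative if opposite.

-400.5335 rpm (opposite to input, |ω| = 400.5335 rpm)

Stage 1 [30T→43T]: ω = 1688.0000×30/43 = 1177.6744 rpm, dir flips to −; running = −1177.6744
Stage 2 [43T→27T]: ω = 1177.6744×43/27 = 1875.5556 rpm, dir flips to +; running = +1875.5556
Stage 3 [29T→51T]: ω = 1875.5556×29/51 = 1066.4924 rpm, dir flips to −; running = −1066.4924
Stage 4 [66T→53T]: ω = 1066.4924×66/53 = 1328.0848 rpm, dir flips to +; running = +1328.0848
Stage 5 [19T→63T]: ω = 1328.0848×19/63 = 400.5335 rpm, dir flips to −; running = −400.5335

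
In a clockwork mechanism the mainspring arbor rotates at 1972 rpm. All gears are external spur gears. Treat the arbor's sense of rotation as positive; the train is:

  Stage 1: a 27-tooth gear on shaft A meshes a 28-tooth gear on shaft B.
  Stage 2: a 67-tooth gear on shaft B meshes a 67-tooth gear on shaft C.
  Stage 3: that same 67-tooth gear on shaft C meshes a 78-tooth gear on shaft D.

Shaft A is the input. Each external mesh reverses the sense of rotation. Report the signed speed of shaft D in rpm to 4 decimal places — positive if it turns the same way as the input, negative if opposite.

Stage 1 [27T→28T]: ω = 1972.0000×27/28 = 1901.5714 rpm, dir flips to −; running = −1901.5714
Stage 2 [67T→67T]: ω = 1901.5714×67/67 = 1901.5714 rpm, dir flips to +; running = +1901.5714
Stage 3 [67T→78T]: ω = 1901.5714×67/78 = 1633.4011 rpm, dir flips to −; running = −1633.4011

-1633.4011 rpm (opposite to input, |ω| = 1633.4011 rpm)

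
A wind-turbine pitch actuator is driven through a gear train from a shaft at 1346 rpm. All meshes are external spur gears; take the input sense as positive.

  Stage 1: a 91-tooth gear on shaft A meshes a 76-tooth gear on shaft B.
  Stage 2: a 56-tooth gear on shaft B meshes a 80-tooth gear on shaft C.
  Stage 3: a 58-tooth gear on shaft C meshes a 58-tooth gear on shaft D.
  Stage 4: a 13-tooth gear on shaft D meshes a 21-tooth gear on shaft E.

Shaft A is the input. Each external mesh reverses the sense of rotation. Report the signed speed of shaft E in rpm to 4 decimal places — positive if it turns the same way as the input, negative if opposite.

+698.3851 rpm (same as input, |ω| = 698.3851 rpm)

Stage 1 [91T→76T]: ω = 1346.0000×91/76 = 1611.6579 rpm, dir flips to −; running = −1611.6579
Stage 2 [56T→80T]: ω = 1611.6579×56/80 = 1128.1605 rpm, dir flips to +; running = +1128.1605
Stage 3 [58T→58T]: ω = 1128.1605×58/58 = 1128.1605 rpm, dir flips to −; running = −1128.1605
Stage 4 [13T→21T]: ω = 1128.1605×13/21 = 698.3851 rpm, dir flips to +; running = +698.3851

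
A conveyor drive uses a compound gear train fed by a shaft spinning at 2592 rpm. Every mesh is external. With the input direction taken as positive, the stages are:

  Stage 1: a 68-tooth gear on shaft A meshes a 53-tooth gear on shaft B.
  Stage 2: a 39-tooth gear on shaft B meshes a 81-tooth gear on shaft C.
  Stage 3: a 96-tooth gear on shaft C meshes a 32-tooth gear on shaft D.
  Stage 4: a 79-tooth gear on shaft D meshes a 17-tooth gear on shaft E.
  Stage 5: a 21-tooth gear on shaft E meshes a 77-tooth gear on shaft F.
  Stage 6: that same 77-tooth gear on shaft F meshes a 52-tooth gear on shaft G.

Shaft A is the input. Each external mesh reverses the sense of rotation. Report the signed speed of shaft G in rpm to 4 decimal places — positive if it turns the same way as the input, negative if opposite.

Stage 1 [68T→53T]: ω = 2592.0000×68/53 = 3325.5849 rpm, dir flips to −; running = −3325.5849
Stage 2 [39T→81T]: ω = 3325.5849×39/81 = 1601.2075 rpm, dir flips to +; running = +1601.2075
Stage 3 [96T→32T]: ω = 1601.2075×96/32 = 4803.6226 rpm, dir flips to −; running = −4803.6226
Stage 4 [79T→17T]: ω = 4803.6226×79/17 = 22322.7170 rpm, dir flips to +; running = +22322.7170
Stage 5 [21T→77T]: ω = 22322.7170×21/77 = 6088.0137 rpm, dir flips to −; running = −6088.0137
Stage 6 [77T→52T]: ω = 6088.0137×77/52 = 9014.9434 rpm, dir flips to +; running = +9014.9434

+9014.9434 rpm (same as input, |ω| = 9014.9434 rpm)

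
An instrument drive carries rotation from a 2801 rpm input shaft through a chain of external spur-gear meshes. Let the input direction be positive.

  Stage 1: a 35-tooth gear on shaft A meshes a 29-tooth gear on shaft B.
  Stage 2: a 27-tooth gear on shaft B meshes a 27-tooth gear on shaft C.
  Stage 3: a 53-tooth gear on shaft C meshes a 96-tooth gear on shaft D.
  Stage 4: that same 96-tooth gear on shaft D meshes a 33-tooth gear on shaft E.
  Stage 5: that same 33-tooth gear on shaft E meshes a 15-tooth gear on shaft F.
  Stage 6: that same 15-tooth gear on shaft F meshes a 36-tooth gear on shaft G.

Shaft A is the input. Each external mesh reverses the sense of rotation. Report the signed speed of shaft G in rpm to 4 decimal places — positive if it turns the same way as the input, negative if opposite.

+4976.8726 rpm (same as input, |ω| = 4976.8726 rpm)

Stage 1 [35T→29T]: ω = 2801.0000×35/29 = 3380.5172 rpm, dir flips to −; running = −3380.5172
Stage 2 [27T→27T]: ω = 3380.5172×27/27 = 3380.5172 rpm, dir flips to +; running = +3380.5172
Stage 3 [53T→96T]: ω = 3380.5172×53/96 = 1866.3272 rpm, dir flips to −; running = −1866.3272
Stage 4 [96T→33T]: ω = 1866.3272×96/33 = 5429.3156 rpm, dir flips to +; running = +5429.3156
Stage 5 [33T→15T]: ω = 5429.3156×33/15 = 11944.4943 rpm, dir flips to −; running = −11944.4943
Stage 6 [15T→36T]: ω = 11944.4943×15/36 = 4976.8726 rpm, dir flips to +; running = +4976.8726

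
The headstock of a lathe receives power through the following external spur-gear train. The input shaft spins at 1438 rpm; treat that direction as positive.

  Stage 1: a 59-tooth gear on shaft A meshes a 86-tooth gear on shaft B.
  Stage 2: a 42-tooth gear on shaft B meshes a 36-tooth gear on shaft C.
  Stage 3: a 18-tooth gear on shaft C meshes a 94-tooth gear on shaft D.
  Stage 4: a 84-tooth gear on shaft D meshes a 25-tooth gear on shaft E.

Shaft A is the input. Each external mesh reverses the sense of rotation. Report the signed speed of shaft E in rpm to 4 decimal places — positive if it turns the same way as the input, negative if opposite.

Stage 1 [59T→86T]: ω = 1438.0000×59/86 = 986.5349 rpm, dir flips to −; running = −986.5349
Stage 2 [42T→36T]: ω = 986.5349×42/36 = 1150.9574 rpm, dir flips to +; running = +1150.9574
Stage 3 [18T→94T]: ω = 1150.9574×18/94 = 220.3961 rpm, dir flips to −; running = −220.3961
Stage 4 [84T→25T]: ω = 220.3961×84/25 = 740.5309 rpm, dir flips to +; running = +740.5309

+740.5309 rpm (same as input, |ω| = 740.5309 rpm)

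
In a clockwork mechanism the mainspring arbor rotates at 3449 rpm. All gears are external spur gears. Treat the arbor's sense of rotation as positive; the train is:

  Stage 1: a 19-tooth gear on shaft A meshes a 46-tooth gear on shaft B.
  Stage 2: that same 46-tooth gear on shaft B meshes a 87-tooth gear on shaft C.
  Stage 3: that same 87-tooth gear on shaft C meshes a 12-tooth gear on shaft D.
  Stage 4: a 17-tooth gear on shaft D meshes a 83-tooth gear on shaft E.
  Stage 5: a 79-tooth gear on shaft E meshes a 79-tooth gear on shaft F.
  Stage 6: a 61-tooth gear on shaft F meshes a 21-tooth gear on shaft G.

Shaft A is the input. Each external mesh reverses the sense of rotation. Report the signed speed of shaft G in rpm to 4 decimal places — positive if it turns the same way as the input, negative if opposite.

+3248.9791 rpm (same as input, |ω| = 3248.9791 rpm)

Stage 1 [19T→46T]: ω = 3449.0000×19/46 = 1424.5870 rpm, dir flips to −; running = −1424.5870
Stage 2 [46T→87T]: ω = 1424.5870×46/87 = 753.2299 rpm, dir flips to +; running = +753.2299
Stage 3 [87T→12T]: ω = 753.2299×87/12 = 5460.9167 rpm, dir flips to −; running = −5460.9167
Stage 4 [17T→83T]: ω = 5460.9167×17/83 = 1118.5010 rpm, dir flips to +; running = +1118.5010
Stage 5 [79T→79T]: ω = 1118.5010×79/79 = 1118.5010 rpm, dir flips to −; running = −1118.5010
Stage 6 [61T→21T]: ω = 1118.5010×61/21 = 3248.9791 rpm, dir flips to +; running = +3248.9791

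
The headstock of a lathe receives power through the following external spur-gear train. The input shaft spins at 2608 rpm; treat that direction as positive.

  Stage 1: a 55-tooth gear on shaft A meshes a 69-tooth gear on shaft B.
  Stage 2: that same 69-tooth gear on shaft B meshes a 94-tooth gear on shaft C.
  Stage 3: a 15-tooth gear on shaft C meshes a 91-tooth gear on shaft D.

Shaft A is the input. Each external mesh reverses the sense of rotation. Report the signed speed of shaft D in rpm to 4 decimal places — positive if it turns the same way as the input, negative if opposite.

Stage 1 [55T→69T]: ω = 2608.0000×55/69 = 2078.8406 rpm, dir flips to −; running = −2078.8406
Stage 2 [69T→94T]: ω = 2078.8406×69/94 = 1525.9574 rpm, dir flips to +; running = +1525.9574
Stage 3 [15T→91T]: ω = 1525.9574×15/91 = 251.5314 rpm, dir flips to −; running = −251.5314

-251.5314 rpm (opposite to input, |ω| = 251.5314 rpm)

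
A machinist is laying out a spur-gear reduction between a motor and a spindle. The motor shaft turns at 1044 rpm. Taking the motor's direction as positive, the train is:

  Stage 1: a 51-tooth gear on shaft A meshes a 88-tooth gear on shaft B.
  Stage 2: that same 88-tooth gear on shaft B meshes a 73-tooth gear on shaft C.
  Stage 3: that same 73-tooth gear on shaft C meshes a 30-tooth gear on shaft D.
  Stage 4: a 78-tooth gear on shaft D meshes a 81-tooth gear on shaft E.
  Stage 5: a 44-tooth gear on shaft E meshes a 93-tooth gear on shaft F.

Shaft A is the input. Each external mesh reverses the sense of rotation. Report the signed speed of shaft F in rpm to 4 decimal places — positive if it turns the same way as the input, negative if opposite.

Stage 1 [51T→88T]: ω = 1044.0000×51/88 = 605.0455 rpm, dir flips to −; running = −605.0455
Stage 2 [88T→73T]: ω = 605.0455×88/73 = 729.3699 rpm, dir flips to +; running = +729.3699
Stage 3 [73T→30T]: ω = 729.3699×73/30 = 1774.8000 rpm, dir flips to −; running = −1774.8000
Stage 4 [78T→81T]: ω = 1774.8000×78/81 = 1709.0667 rpm, dir flips to +; running = +1709.0667
Stage 5 [44T→93T]: ω = 1709.0667×44/93 = 808.5907 rpm, dir flips to −; running = −808.5907

-808.5907 rpm (opposite to input, |ω| = 808.5907 rpm)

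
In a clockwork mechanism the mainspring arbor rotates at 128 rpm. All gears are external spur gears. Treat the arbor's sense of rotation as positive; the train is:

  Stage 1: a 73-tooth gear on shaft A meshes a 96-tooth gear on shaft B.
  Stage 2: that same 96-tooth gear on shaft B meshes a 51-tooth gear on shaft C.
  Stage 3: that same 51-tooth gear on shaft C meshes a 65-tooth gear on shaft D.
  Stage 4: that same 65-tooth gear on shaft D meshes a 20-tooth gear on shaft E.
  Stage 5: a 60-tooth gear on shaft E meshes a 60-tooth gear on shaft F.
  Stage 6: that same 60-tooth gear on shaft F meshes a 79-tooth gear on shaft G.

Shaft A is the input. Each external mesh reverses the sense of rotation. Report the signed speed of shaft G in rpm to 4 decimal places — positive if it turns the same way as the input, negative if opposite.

Stage 1 [73T→96T]: ω = 128.0000×73/96 = 97.3333 rpm, dir flips to −; running = −97.3333
Stage 2 [96T→51T]: ω = 97.3333×96/51 = 183.2157 rpm, dir flips to +; running = +183.2157
Stage 3 [51T→65T]: ω = 183.2157×51/65 = 143.7538 rpm, dir flips to −; running = −143.7538
Stage 4 [65T→20T]: ω = 143.7538×65/20 = 467.2000 rpm, dir flips to +; running = +467.2000
Stage 5 [60T→60T]: ω = 467.2000×60/60 = 467.2000 rpm, dir flips to −; running = −467.2000
Stage 6 [60T→79T]: ω = 467.2000×60/79 = 354.8354 rpm, dir flips to +; running = +354.8354

+354.8354 rpm (same as input, |ω| = 354.8354 rpm)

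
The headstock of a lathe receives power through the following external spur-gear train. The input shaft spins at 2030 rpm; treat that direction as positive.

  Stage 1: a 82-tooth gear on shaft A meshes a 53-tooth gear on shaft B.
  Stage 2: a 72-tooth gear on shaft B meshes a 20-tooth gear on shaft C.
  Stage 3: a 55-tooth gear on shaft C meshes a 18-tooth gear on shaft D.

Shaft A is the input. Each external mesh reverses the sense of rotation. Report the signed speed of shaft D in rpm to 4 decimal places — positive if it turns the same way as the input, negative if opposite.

-34548.3019 rpm (opposite to input, |ω| = 34548.3019 rpm)

Stage 1 [82T→53T]: ω = 2030.0000×82/53 = 3140.7547 rpm, dir flips to −; running = −3140.7547
Stage 2 [72T→20T]: ω = 3140.7547×72/20 = 11306.7170 rpm, dir flips to +; running = +11306.7170
Stage 3 [55T→18T]: ω = 11306.7170×55/18 = 34548.3019 rpm, dir flips to −; running = −34548.3019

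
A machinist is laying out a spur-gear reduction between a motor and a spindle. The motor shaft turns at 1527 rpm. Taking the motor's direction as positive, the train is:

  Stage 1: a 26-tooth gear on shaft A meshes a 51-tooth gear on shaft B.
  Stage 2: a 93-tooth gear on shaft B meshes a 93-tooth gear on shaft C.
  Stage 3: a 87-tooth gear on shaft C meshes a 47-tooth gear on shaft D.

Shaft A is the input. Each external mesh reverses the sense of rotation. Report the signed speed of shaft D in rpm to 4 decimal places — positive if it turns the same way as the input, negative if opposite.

-1440.9987 rpm (opposite to input, |ω| = 1440.9987 rpm)

Stage 1 [26T→51T]: ω = 1527.0000×26/51 = 778.4706 rpm, dir flips to −; running = −778.4706
Stage 2 [93T→93T]: ω = 778.4706×93/93 = 778.4706 rpm, dir flips to +; running = +778.4706
Stage 3 [87T→47T]: ω = 778.4706×87/47 = 1440.9987 rpm, dir flips to −; running = −1440.9987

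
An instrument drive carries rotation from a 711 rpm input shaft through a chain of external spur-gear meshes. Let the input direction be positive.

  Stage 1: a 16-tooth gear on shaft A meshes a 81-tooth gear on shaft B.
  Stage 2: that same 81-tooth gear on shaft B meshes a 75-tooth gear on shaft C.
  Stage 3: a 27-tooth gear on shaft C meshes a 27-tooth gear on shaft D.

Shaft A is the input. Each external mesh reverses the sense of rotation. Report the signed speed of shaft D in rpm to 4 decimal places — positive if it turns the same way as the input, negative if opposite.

Stage 1 [16T→81T]: ω = 711.0000×16/81 = 140.4444 rpm, dir flips to −; running = −140.4444
Stage 2 [81T→75T]: ω = 140.4444×81/75 = 151.6800 rpm, dir flips to +; running = +151.6800
Stage 3 [27T→27T]: ω = 151.6800×27/27 = 151.6800 rpm, dir flips to −; running = −151.6800

-151.6800 rpm (opposite to input, |ω| = 151.6800 rpm)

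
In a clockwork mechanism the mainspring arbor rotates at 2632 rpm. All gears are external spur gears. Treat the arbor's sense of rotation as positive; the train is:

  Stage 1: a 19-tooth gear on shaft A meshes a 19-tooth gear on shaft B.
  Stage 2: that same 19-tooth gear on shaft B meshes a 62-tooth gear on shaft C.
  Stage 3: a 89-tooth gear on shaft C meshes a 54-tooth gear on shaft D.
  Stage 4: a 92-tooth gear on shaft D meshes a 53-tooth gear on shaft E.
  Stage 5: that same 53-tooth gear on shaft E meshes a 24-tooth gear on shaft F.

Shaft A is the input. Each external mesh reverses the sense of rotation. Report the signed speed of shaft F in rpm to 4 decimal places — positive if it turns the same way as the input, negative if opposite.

Stage 1 [19T→19T]: ω = 2632.0000×19/19 = 2632.0000 rpm, dir flips to −; running = −2632.0000
Stage 2 [19T→62T]: ω = 2632.0000×19/62 = 806.5806 rpm, dir flips to +; running = +806.5806
Stage 3 [89T→54T]: ω = 806.5806×89/54 = 1329.3644 rpm, dir flips to −; running = −1329.3644
Stage 4 [92T→53T]: ω = 1329.3644×92/53 = 2307.5759 rpm, dir flips to +; running = +2307.5759
Stage 5 [53T→24T]: ω = 2307.5759×53/24 = 5095.8969 rpm, dir flips to −; running = −5095.8969

-5095.8969 rpm (opposite to input, |ω| = 5095.8969 rpm)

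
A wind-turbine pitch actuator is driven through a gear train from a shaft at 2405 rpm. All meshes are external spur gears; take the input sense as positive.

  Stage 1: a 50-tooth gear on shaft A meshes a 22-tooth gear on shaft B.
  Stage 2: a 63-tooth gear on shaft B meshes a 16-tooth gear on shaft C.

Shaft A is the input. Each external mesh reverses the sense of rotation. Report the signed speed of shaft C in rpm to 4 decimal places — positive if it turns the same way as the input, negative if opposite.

Stage 1 [50T→22T]: ω = 2405.0000×50/22 = 5465.9091 rpm, dir flips to −; running = −5465.9091
Stage 2 [63T→16T]: ω = 5465.9091×63/16 = 21522.0170 rpm, dir flips to +; running = +21522.0170

+21522.0170 rpm (same as input, |ω| = 21522.0170 rpm)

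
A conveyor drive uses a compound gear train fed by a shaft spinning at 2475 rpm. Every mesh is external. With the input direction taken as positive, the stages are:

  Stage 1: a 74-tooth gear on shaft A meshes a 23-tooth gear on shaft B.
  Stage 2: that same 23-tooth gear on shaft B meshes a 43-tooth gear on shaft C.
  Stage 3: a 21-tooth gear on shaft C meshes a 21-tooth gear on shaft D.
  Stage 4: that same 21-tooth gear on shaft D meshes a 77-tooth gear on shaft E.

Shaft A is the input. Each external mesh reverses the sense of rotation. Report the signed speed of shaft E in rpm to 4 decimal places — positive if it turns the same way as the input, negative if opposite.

+1161.6279 rpm (same as input, |ω| = 1161.6279 rpm)

Stage 1 [74T→23T]: ω = 2475.0000×74/23 = 7963.0435 rpm, dir flips to −; running = −7963.0435
Stage 2 [23T→43T]: ω = 7963.0435×23/43 = 4259.3023 rpm, dir flips to +; running = +4259.3023
Stage 3 [21T→21T]: ω = 4259.3023×21/21 = 4259.3023 rpm, dir flips to −; running = −4259.3023
Stage 4 [21T→77T]: ω = 4259.3023×21/77 = 1161.6279 rpm, dir flips to +; running = +1161.6279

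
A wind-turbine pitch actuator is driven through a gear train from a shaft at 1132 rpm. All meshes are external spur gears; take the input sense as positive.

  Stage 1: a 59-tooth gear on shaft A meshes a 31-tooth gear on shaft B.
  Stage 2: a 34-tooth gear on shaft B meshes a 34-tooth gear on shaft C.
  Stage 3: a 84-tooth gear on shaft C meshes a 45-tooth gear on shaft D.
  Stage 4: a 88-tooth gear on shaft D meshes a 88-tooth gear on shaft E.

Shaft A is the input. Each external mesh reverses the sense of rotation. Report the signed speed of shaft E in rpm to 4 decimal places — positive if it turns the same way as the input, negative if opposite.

+4021.6430 rpm (same as input, |ω| = 4021.6430 rpm)

Stage 1 [59T→31T]: ω = 1132.0000×59/31 = 2154.4516 rpm, dir flips to −; running = −2154.4516
Stage 2 [34T→34T]: ω = 2154.4516×34/34 = 2154.4516 rpm, dir flips to +; running = +2154.4516
Stage 3 [84T→45T]: ω = 2154.4516×84/45 = 4021.6430 rpm, dir flips to −; running = −4021.6430
Stage 4 [88T→88T]: ω = 4021.6430×88/88 = 4021.6430 rpm, dir flips to +; running = +4021.6430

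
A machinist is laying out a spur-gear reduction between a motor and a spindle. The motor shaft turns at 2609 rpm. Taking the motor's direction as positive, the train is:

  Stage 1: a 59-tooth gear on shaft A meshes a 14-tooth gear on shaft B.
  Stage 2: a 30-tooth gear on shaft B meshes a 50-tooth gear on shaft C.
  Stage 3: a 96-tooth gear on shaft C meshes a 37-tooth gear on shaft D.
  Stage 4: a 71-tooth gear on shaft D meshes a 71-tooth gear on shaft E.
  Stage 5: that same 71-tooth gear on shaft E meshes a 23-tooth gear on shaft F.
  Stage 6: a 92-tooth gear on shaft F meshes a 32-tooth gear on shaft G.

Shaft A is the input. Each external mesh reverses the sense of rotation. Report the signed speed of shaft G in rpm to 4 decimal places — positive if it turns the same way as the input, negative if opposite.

Stage 1 [59T→14T]: ω = 2609.0000×59/14 = 10995.0714 rpm, dir flips to −; running = −10995.0714
Stage 2 [30T→50T]: ω = 10995.0714×30/50 = 6597.0429 rpm, dir flips to +; running = +6597.0429
Stage 3 [96T→37T]: ω = 6597.0429×96/37 = 17116.6517 rpm, dir flips to −; running = −17116.6517
Stage 4 [71T→71T]: ω = 17116.6517×71/71 = 17116.6517 rpm, dir flips to +; running = +17116.6517
Stage 5 [71T→23T]: ω = 17116.6517×71/23 = 52838.3597 rpm, dir flips to −; running = −52838.3597
Stage 6 [92T→32T]: ω = 52838.3597×92/32 = 151910.2842 rpm, dir flips to +; running = +151910.2842

+151910.2842 rpm (same as input, |ω| = 151910.2842 rpm)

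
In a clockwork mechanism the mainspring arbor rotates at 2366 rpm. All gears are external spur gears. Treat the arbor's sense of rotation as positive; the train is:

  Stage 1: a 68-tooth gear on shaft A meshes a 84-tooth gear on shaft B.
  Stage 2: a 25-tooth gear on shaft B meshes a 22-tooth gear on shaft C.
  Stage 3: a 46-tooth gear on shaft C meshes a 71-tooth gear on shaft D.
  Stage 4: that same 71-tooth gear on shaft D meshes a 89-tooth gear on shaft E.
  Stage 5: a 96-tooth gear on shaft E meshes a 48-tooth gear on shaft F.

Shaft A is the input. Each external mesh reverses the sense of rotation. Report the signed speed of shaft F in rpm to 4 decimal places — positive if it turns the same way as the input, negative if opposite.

-2249.8808 rpm (opposite to input, |ω| = 2249.8808 rpm)

Stage 1 [68T→84T]: ω = 2366.0000×68/84 = 1915.3333 rpm, dir flips to −; running = −1915.3333
Stage 2 [25T→22T]: ω = 1915.3333×25/22 = 2176.5152 rpm, dir flips to +; running = +2176.5152
Stage 3 [46T→71T]: ω = 2176.5152×46/71 = 1410.1366 rpm, dir flips to −; running = −1410.1366
Stage 4 [71T→89T]: ω = 1410.1366×71/89 = 1124.9404 rpm, dir flips to +; running = +1124.9404
Stage 5 [96T→48T]: ω = 1124.9404×96/48 = 2249.8808 rpm, dir flips to −; running = −2249.8808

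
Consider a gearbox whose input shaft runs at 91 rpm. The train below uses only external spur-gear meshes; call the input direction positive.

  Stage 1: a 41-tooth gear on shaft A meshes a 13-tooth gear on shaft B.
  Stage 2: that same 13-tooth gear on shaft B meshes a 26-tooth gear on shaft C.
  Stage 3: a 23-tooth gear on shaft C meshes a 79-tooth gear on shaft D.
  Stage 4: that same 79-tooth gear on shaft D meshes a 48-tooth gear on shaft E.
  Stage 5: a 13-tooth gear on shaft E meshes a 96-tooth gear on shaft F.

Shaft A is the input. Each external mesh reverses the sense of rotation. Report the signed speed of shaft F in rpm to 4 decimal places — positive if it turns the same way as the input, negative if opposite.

-9.3113 rpm (opposite to input, |ω| = 9.3113 rpm)

Stage 1 [41T→13T]: ω = 91.0000×41/13 = 287.0000 rpm, dir flips to −; running = −287.0000
Stage 2 [13T→26T]: ω = 287.0000×13/26 = 143.5000 rpm, dir flips to +; running = +143.5000
Stage 3 [23T→79T]: ω = 143.5000×23/79 = 41.7785 rpm, dir flips to −; running = −41.7785
Stage 4 [79T→48T]: ω = 41.7785×79/48 = 68.7604 rpm, dir flips to +; running = +68.7604
Stage 5 [13T→96T]: ω = 68.7604×13/96 = 9.3113 rpm, dir flips to −; running = −9.3113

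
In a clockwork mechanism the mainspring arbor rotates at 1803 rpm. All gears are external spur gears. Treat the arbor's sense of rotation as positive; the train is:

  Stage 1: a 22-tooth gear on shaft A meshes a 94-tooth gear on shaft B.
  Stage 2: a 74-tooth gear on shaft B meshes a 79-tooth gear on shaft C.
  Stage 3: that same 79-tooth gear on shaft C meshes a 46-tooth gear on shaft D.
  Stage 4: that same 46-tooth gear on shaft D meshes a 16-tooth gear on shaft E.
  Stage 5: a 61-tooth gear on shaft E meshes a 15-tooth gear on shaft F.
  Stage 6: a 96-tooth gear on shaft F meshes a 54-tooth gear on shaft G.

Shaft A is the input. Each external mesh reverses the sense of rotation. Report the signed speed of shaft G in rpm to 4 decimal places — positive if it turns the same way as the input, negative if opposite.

Stage 1 [22T→94T]: ω = 1803.0000×22/94 = 421.9787 rpm, dir flips to −; running = −421.9787
Stage 2 [74T→79T]: ω = 421.9787×74/79 = 395.2712 rpm, dir flips to +; running = +395.2712
Stage 3 [79T→46T]: ω = 395.2712×79/46 = 678.8353 rpm, dir flips to −; running = −678.8353
Stage 4 [46T→16T]: ω = 678.8353×46/16 = 1951.6516 rpm, dir flips to +; running = +1951.6516
Stage 5 [61T→15T]: ω = 1951.6516×61/15 = 7936.7165 rpm, dir flips to −; running = −7936.7165
Stage 6 [96T→54T]: ω = 7936.7165×96/54 = 14109.7182 rpm, dir flips to +; running = +14109.7182

+14109.7182 rpm (same as input, |ω| = 14109.7182 rpm)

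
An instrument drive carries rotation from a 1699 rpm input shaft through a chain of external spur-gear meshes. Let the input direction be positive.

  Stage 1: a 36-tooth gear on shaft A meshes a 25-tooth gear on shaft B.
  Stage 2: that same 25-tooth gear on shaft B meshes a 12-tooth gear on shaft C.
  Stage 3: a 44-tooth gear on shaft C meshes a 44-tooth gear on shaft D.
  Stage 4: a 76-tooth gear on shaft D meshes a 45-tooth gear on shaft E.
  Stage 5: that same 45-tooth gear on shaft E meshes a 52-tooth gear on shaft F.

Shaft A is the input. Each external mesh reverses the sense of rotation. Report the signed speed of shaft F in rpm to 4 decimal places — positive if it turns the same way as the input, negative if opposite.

Stage 1 [36T→25T]: ω = 1699.0000×36/25 = 2446.5600 rpm, dir flips to −; running = −2446.5600
Stage 2 [25T→12T]: ω = 2446.5600×25/12 = 5097.0000 rpm, dir flips to +; running = +5097.0000
Stage 3 [44T→44T]: ω = 5097.0000×44/44 = 5097.0000 rpm, dir flips to −; running = −5097.0000
Stage 4 [76T→45T]: ω = 5097.0000×76/45 = 8608.2667 rpm, dir flips to +; running = +8608.2667
Stage 5 [45T→52T]: ω = 8608.2667×45/52 = 7449.4615 rpm, dir flips to −; running = −7449.4615

-7449.4615 rpm (opposite to input, |ω| = 7449.4615 rpm)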